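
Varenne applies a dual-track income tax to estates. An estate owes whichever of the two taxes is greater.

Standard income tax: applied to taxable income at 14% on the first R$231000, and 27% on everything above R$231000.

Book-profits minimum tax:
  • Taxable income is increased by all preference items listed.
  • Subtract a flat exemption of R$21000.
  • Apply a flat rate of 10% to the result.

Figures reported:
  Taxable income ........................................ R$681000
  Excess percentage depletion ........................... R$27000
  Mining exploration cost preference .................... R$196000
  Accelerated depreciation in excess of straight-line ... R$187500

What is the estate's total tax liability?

Standard income tax:
  R$231000 × 14% = R$32340
  R$450000 × 27% = R$121500
  → R$153840

Book-profits minimum tax:
  Adjusted income: R$681000 + R$27000 + R$196000 + R$187500 = R$1091500
  Less exemption R$21000 → base R$1070500
  R$1070500 × 10% = R$107050

R$153840 > R$107050, so the standard income tax governs.

R$153840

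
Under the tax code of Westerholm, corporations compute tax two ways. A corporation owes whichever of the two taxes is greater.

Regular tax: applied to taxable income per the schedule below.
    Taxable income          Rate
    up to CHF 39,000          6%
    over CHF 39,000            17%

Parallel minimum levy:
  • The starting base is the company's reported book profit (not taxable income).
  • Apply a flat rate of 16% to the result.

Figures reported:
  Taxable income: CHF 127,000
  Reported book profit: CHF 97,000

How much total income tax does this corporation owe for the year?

CHF 17,300

Parallel minimum levy:
  Base (reported book profit): CHF 97,000
  CHF 97,000 × 16% = CHF 15,520

Regular tax:
  CHF 39,000 × 6% = CHF 2,340
  CHF 88,000 × 17% = CHF 14,960
  → CHF 17,300

CHF 17,300 > CHF 15,520, so the regular tax governs.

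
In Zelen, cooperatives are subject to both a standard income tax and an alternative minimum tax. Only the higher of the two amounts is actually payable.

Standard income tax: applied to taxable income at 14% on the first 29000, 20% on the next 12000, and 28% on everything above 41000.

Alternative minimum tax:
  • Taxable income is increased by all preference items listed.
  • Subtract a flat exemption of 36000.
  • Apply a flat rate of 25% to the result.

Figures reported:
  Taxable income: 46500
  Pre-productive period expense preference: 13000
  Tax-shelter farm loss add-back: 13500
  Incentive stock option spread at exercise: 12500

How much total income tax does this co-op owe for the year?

12375

Alternative minimum tax:
  Adjusted income: 46500 + 13000 + 13500 + 12500 = 85500
  Less exemption 36000 → base 49500
  49500 × 25% = 12375

Standard income tax:
  29000 × 14% = 4060
  12000 × 20% = 2400
  5500 × 28% = 1540
  → 8000

12375 > 8000, so the alternative minimum tax is the binding amount.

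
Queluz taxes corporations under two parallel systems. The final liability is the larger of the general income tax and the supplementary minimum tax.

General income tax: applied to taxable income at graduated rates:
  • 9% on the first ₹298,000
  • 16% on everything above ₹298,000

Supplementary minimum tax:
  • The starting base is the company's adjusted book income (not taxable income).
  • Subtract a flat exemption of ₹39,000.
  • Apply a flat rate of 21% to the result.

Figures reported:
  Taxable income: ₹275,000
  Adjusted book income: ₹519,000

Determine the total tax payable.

₹100,800

Supplementary minimum tax:
  Base (adjusted book income): ₹519,000
  Less exemption ₹39,000 → base ₹480,000
  ₹480,000 × 21% = ₹100,800

General income tax:
  ₹275,000 × 9% = ₹24,750

₹100,800 > ₹24,750, so the supplementary minimum tax is the binding amount.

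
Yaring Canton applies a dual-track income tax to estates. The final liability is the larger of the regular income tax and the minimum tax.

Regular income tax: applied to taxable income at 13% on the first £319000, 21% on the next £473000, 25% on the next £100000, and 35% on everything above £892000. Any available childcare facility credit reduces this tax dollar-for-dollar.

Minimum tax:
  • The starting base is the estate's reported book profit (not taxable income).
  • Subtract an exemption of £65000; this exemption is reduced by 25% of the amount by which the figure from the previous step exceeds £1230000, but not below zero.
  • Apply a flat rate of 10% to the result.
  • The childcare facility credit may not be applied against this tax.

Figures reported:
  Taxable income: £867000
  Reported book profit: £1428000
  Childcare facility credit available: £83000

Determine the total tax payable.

Minimum tax:
  Base (reported book profit): £1428000
  Exemption: £65000 − 25% × (£1428000 − £1230000) = £65000 − £49500 = £15500
  Base: £1428000 − £15500 = £1412500
  £1412500 × 10% = £141250

Regular income tax:
  £319000 × 13% = £41470
  £473000 × 21% = £99330
  £75000 × 25% = £18750
  → £159550
  Less childcare facility credit £83000 → £76550

£141250 > £76550, so the minimum tax is the binding amount.

£141250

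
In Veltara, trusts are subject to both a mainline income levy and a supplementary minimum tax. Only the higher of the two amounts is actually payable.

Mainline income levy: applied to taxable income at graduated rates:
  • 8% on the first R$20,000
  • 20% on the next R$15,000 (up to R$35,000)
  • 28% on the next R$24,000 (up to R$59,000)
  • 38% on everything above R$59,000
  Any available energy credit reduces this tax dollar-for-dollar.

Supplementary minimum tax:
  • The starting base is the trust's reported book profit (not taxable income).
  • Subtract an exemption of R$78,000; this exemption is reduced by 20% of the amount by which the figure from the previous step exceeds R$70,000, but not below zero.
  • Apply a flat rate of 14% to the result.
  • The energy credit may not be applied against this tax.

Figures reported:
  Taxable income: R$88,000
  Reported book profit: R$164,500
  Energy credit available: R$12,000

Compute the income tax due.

Supplementary minimum tax:
  Base (reported book profit): R$164,500
  Exemption: R$78,000 − 20% × (R$164,500 − R$70,000) = R$78,000 − R$18,900 = R$59,100
  Base: R$164,500 − R$59,100 = R$105,400
  R$105,400 × 14% = R$14,756

Mainline income levy:
  R$20,000 × 8% = R$1,600
  R$15,000 × 20% = R$3,000
  R$24,000 × 28% = R$6,720
  R$29,000 × 38% = R$11,020
  → R$22,340
  Less energy credit R$12,000 → R$10,340

R$14,756 > R$10,340, so the supplementary minimum tax is the binding amount.

R$14,756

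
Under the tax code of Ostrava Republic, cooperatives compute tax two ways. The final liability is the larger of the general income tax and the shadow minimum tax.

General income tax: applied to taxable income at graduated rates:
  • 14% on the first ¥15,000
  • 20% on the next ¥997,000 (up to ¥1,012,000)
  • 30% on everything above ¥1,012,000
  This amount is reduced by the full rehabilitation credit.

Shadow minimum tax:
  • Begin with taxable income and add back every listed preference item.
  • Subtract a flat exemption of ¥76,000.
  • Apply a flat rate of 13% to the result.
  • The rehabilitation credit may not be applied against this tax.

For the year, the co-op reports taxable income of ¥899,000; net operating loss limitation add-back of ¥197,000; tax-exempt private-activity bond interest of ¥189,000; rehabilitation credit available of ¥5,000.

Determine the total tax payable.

¥173,900

General income tax:
  ¥15,000 × 14% = ¥2,100
  ¥884,000 × 20% = ¥176,800
  → ¥178,900
  Less rehabilitation credit ¥5,000 → ¥173,900

Shadow minimum tax:
  Adjusted income: ¥899,000 + ¥197,000 + ¥189,000 = ¥1,285,000
  Less exemption ¥76,000 → base ¥1,209,000
  ¥1,209,000 × 13% = ¥157,170

¥173,900 > ¥157,170, so the general income tax governs.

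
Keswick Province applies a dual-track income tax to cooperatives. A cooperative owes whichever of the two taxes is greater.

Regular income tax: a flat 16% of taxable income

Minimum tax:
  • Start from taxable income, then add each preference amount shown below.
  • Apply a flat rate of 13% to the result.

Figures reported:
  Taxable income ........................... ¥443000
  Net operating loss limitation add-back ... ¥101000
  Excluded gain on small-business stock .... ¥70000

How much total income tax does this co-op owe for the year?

¥79820

Minimum tax:
  Adjusted income: ¥443000 + ¥101000 + ¥70000 = ¥614000
  ¥614000 × 13% = ¥79820

Regular income tax:
  ¥443000 × 16% = ¥70880

¥79820 > ¥70880, so the minimum tax is the binding amount.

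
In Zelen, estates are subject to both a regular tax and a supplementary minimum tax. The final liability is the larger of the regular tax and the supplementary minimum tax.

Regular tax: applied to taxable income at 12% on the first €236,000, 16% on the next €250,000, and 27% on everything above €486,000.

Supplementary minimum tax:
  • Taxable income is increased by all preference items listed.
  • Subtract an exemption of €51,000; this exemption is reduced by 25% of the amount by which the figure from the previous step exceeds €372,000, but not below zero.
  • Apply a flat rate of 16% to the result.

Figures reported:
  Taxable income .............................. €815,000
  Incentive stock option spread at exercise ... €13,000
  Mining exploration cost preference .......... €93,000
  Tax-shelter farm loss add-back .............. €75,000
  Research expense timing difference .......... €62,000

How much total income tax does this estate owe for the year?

Supplementary minimum tax:
  Adjusted income: €815,000 + €13,000 + €93,000 + €75,000 + €62,000 = €1,058,000
  Exemption: 25% × (€1,058,000 − €372,000) = €171,500 ≥ €51,000, so the exemption is fully phased out
  Base: €1,058,000 − €0 = €1,058,000
  €1,058,000 × 16% = €169,280

Regular tax:
  €236,000 × 12% = €28,320
  €250,000 × 16% = €40,000
  €329,000 × 27% = €88,830
  → €157,150

€169,280 > €157,150, so the supplementary minimum tax is the binding amount.

€169,280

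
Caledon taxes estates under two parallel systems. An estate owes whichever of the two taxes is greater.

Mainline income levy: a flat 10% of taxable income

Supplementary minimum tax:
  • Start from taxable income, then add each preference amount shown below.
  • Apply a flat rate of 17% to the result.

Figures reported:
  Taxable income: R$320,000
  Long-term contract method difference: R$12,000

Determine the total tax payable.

R$56,440

Supplementary minimum tax:
  Adjusted income: R$320,000 + R$12,000 = R$332,000
  R$332,000 × 17% = R$56,440

Mainline income levy:
  R$320,000 × 10% = R$32,000

R$56,440 > R$32,000, so the supplementary minimum tax is the binding amount.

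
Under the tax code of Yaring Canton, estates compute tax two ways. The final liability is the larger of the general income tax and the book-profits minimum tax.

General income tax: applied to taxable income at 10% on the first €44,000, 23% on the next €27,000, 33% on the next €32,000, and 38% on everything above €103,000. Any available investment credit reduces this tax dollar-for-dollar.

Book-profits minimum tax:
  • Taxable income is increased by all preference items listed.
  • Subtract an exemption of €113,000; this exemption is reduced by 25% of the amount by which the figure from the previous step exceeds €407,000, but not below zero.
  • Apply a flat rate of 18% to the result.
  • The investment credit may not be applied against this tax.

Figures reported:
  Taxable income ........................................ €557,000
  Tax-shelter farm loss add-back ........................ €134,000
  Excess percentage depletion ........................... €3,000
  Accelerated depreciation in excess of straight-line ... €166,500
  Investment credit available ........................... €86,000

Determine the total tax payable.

General income tax:
  €44,000 × 10% = €4,400
  €27,000 × 23% = €6,210
  €32,000 × 33% = €10,560
  €454,000 × 38% = €172,520
  → €193,690
  Less investment credit €86,000 → €107,690

Book-profits minimum tax:
  Adjusted income: €557,000 + €134,000 + €3,000 + €166,500 = €860,500
  Exemption: 25% × (€860,500 − €407,000) = €113,375 ≥ €113,000, so the exemption is fully phased out
  Base: €860,500 − €0 = €860,500
  €860,500 × 18% = €154,890

€154,890 > €107,690, so the book-profits minimum tax is the binding amount.

€154,890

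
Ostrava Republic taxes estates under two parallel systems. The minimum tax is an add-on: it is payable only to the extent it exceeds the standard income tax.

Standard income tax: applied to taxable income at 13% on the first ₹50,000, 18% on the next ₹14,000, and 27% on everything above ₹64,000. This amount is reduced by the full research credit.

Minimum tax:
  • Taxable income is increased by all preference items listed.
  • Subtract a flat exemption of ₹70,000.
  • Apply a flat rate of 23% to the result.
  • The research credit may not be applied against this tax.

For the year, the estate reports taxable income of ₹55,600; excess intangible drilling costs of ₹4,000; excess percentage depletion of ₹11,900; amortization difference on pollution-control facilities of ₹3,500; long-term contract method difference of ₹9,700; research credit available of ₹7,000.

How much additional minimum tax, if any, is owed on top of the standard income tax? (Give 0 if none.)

₹2,873

Standard income tax:
  ₹50,000 × 13% = ₹6,500
  ₹5,600 × 18% = ₹1,008
  → ₹7,508
  Less research credit ₹7,000 → ₹508

Minimum tax:
  Adjusted income: ₹55,600 + ₹4,000 + ₹11,900 + ₹3,500 + ₹9,700 = ₹84,700
  Less exemption ₹70,000 → base ₹14,700
  ₹14,700 × 23% = ₹3,381

Excess of minimum tax over standard income tax: ₹3,381 − ₹508 = ₹2,873.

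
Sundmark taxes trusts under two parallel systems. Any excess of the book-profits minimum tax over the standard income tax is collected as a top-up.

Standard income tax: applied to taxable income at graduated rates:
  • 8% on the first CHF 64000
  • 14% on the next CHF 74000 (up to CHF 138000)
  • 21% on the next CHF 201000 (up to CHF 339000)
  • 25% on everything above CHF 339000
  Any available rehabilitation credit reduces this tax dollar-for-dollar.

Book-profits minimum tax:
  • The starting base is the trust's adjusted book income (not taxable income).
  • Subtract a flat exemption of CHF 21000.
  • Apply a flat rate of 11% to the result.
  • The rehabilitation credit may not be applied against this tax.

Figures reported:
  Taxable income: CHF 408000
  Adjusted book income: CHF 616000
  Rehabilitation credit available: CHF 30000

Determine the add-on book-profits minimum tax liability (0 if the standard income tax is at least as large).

CHF 20510

Book-profits minimum tax:
  Base (adjusted book income): CHF 616000
  Less exemption CHF 21000 → base CHF 595000
  CHF 595000 × 11% = CHF 65450

Standard income tax:
  CHF 64000 × 8% = CHF 5120
  CHF 74000 × 14% = CHF 10360
  CHF 201000 × 21% = CHF 42210
  CHF 69000 × 25% = CHF 17250
  → CHF 74940
  Less rehabilitation credit CHF 30000 → CHF 44940

Excess of book-profits minimum tax over standard income tax: CHF 65450 − CHF 44940 = CHF 20510.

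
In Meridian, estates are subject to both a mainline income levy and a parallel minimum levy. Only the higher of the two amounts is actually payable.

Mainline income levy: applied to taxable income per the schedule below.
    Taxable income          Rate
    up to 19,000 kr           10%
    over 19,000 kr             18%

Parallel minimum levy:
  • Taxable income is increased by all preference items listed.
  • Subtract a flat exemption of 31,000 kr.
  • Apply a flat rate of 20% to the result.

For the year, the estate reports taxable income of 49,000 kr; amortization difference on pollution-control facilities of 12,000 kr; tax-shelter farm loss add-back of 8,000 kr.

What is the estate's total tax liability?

Parallel minimum levy:
  Adjusted income: 49,000 kr + 12,000 kr + 8,000 kr = 69,000 kr
  Less exemption 31,000 kr → base 38,000 kr
  38,000 kr × 20% = 7,600 kr

Mainline income levy:
  19,000 kr × 10% = 1,900 kr
  30,000 kr × 18% = 5,400 kr
  → 7,300 kr

7,600 kr > 7,300 kr, so the parallel minimum levy is the binding amount.

7,600 kr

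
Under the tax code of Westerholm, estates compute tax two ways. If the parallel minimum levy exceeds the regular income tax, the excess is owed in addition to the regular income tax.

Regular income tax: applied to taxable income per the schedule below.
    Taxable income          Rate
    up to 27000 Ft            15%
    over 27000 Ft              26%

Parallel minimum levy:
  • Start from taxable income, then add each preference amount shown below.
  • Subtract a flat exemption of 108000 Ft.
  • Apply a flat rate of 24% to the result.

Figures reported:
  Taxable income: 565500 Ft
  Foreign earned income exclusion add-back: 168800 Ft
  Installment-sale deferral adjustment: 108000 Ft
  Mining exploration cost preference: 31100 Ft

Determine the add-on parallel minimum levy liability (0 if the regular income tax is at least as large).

Parallel minimum levy:
  Adjusted income: 565500 Ft + 168800 Ft + 108000 Ft + 31100 Ft = 873400 Ft
  Less exemption 108000 Ft → base 765400 Ft
  765400 Ft × 24% = 183696 Ft

Regular income tax:
  27000 Ft × 15% = 4050 Ft
  538500 Ft × 26% = 140010 Ft
  → 144060 Ft

Excess of parallel minimum levy over regular income tax: 183696 Ft − 144060 Ft = 39636 Ft.

39636 Ft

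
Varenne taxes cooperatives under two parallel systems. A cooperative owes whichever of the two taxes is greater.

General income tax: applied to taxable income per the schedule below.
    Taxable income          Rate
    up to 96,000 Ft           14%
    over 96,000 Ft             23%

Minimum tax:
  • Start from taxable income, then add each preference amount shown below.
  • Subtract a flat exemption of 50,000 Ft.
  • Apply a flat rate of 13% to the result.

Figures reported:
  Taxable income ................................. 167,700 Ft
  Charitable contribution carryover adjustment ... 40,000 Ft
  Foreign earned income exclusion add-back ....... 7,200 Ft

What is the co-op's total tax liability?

29,931 Ft

Minimum tax:
  Adjusted income: 167,700 Ft + 40,000 Ft + 7,200 Ft = 214,900 Ft
  Less exemption 50,000 Ft → base 164,900 Ft
  164,900 Ft × 13% = 21,437 Ft

General income tax:
  96,000 Ft × 14% = 13,440 Ft
  71,700 Ft × 23% = 16,491 Ft
  → 29,931 Ft

29,931 Ft > 21,437 Ft, so the general income tax governs.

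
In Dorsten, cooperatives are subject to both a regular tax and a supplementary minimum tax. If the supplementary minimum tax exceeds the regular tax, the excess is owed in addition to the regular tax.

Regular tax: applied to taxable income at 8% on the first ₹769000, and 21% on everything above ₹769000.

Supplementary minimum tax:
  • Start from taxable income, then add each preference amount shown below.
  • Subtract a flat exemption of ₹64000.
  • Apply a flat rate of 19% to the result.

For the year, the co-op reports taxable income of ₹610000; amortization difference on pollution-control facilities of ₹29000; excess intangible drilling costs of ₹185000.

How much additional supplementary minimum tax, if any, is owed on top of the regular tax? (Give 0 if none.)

₹95600

Supplementary minimum tax:
  Adjusted income: ₹610000 + ₹29000 + ₹185000 = ₹824000
  Less exemption ₹64000 → base ₹760000
  ₹760000 × 19% = ₹144400

Regular tax:
  ₹610000 × 8% = ₹48800

Excess of supplementary minimum tax over regular tax: ₹144400 − ₹48800 = ₹95600.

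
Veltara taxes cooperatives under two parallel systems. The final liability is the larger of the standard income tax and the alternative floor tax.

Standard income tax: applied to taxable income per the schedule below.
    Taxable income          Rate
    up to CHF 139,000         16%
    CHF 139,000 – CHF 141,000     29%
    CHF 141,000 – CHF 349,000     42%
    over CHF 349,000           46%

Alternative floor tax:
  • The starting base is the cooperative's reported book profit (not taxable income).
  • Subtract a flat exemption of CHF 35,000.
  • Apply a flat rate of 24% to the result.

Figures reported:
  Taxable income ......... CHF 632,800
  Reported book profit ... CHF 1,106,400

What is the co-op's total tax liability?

Standard income tax:
  CHF 139,000 × 16% = CHF 22,240
  CHF 2,000 × 29% = CHF 580
  CHF 208,000 × 42% = CHF 87,360
  CHF 283,800 × 46% = CHF 130,548
  → CHF 240,728

Alternative floor tax:
  Base (reported book profit): CHF 1,106,400
  Less exemption CHF 35,000 → base CHF 1,071,400
  CHF 1,071,400 × 24% = CHF 257,136

CHF 257,136 > CHF 240,728, so the alternative floor tax is the binding amount.

CHF 257,136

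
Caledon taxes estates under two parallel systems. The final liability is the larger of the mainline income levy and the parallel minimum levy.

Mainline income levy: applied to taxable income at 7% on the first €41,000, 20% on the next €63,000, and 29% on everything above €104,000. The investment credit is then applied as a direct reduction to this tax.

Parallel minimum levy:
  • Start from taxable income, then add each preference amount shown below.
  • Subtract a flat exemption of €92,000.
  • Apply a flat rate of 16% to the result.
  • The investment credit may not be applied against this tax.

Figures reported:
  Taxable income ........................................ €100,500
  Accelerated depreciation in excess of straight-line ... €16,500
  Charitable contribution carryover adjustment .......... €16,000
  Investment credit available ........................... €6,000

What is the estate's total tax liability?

€8,770

Parallel minimum levy:
  Adjusted income: €100,500 + €16,500 + €16,000 = €133,000
  Less exemption €92,000 → base €41,000
  €41,000 × 16% = €6,560

Mainline income levy:
  €41,000 × 7% = €2,870
  €59,500 × 20% = €11,900
  → €14,770
  Less investment credit €6,000 → €8,770

€8,770 > €6,560, so the mainline income levy governs.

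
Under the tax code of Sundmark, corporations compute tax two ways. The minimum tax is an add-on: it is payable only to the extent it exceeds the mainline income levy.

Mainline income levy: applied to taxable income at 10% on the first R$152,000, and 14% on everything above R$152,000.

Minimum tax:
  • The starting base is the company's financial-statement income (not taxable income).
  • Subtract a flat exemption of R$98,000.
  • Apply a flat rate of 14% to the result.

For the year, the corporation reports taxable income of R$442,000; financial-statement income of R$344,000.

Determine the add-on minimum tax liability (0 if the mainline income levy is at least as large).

R$0

Mainline income levy:
  R$152,000 × 10% = R$15,200
  R$290,000 × 14% = R$40,600
  → R$55,800

Minimum tax:
  Base (financial-statement income): R$344,000
  Less exemption R$98,000 → base R$246,000
  R$246,000 × 14% = R$34,440

R$34,440 ≤ R$55,800, so no add-on is due.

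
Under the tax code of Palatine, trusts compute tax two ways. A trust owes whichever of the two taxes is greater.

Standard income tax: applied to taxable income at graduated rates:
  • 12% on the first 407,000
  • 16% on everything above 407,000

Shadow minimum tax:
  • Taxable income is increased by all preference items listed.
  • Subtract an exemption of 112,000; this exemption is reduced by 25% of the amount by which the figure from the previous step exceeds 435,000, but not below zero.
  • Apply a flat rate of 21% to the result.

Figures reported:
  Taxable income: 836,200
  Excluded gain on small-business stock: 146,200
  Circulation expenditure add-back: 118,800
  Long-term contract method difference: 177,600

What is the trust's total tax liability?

268,548

Standard income tax:
  407,000 × 12% = 48,840
  429,200 × 16% = 68,672
  → 117,512

Shadow minimum tax:
  Adjusted income: 836,200 + 146,200 + 118,800 + 177,600 = 1,278,800
  Exemption: 25% × (1,278,800 − 435,000) = 210,950 ≥ 112,000, so the exemption is fully phased out
  Base: 1,278,800 − 0 = 1,278,800
  1,278,800 × 21% = 268,548

268,548 > 117,512, so the shadow minimum tax is the binding amount.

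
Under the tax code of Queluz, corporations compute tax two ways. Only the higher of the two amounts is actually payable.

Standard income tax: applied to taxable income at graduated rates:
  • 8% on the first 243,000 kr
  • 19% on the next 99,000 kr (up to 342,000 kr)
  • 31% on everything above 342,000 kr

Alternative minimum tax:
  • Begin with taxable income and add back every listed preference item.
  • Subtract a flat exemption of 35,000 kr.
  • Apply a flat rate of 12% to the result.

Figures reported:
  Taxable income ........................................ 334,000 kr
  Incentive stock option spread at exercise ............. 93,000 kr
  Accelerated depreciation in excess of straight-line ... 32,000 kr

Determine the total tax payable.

50,880 kr

Alternative minimum tax:
  Adjusted income: 334,000 kr + 93,000 kr + 32,000 kr = 459,000 kr
  Less exemption 35,000 kr → base 424,000 kr
  424,000 kr × 12% = 50,880 kr

Standard income tax:
  243,000 kr × 8% = 19,440 kr
  91,000 kr × 19% = 17,290 kr
  → 36,730 kr

50,880 kr > 36,730 kr, so the alternative minimum tax is the binding amount.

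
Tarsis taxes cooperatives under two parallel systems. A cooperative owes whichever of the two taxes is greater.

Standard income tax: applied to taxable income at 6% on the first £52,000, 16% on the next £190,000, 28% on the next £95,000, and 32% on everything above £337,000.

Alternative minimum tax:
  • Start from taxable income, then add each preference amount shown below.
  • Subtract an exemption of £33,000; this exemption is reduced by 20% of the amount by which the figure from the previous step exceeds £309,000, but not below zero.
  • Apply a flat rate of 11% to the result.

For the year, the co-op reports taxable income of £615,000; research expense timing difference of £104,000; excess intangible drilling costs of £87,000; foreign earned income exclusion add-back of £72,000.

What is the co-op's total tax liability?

Alternative minimum tax:
  Adjusted income: £615,000 + £104,000 + £87,000 + £72,000 = £878,000
  Exemption: 20% × (£878,000 − £309,000) = £113,800 ≥ £33,000, so the exemption is fully phased out
  Base: £878,000 − £0 = £878,000
  £878,000 × 11% = £96,580

Standard income tax:
  £52,000 × 6% = £3,120
  £190,000 × 16% = £30,400
  £95,000 × 28% = £26,600
  £278,000 × 32% = £88,960
  → £149,080

£149,080 > £96,580, so the standard income tax governs.

£149,080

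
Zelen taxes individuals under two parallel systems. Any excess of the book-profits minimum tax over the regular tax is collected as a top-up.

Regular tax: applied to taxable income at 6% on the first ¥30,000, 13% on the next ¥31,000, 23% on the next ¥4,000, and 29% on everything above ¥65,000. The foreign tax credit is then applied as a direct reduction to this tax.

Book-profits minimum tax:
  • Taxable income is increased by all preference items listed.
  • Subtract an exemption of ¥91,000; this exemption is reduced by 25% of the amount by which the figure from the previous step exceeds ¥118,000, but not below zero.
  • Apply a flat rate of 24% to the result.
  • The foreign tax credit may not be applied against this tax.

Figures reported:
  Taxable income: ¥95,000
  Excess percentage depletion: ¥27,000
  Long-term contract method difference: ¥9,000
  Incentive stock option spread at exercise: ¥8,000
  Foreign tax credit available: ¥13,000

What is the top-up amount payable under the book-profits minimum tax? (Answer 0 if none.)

¥10,330

Book-profits minimum tax:
  Adjusted income: ¥95,000 + ¥27,000 + ¥9,000 + ¥8,000 = ¥139,000
  Exemption: ¥91,000 − 25% × (¥139,000 − ¥118,000) = ¥91,000 − ¥5,250 = ¥85,750
  Base: ¥139,000 − ¥85,750 = ¥53,250
  ¥53,250 × 24% = ¥12,780

Regular tax:
  ¥30,000 × 6% = ¥1,800
  ¥31,000 × 13% = ¥4,030
  ¥4,000 × 23% = ¥920
  ¥30,000 × 29% = ¥8,700
  → ¥15,450
  Less foreign tax credit ¥13,000 → ¥2,450

Excess of book-profits minimum tax over regular tax: ¥12,780 − ¥2,450 = ¥10,330.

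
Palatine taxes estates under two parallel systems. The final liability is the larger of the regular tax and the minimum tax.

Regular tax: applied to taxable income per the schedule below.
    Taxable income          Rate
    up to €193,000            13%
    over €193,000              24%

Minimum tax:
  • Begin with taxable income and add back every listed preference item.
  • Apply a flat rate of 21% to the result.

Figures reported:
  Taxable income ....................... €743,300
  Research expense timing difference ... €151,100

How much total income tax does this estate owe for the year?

Regular tax:
  €193,000 × 13% = €25,090
  €550,300 × 24% = €132,072
  → €157,162

Minimum tax:
  Adjusted income: €743,300 + €151,100 = €894,400
  €894,400 × 21% = €187,824

€187,824 > €157,162, so the minimum tax is the binding amount.

€187,824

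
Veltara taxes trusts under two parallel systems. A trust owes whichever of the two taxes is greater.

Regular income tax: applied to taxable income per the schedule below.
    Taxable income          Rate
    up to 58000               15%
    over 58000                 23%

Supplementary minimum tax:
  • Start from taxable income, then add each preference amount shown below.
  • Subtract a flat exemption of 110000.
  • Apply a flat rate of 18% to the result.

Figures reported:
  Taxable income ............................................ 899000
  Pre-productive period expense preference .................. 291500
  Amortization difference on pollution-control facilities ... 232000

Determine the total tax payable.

236250

Supplementary minimum tax:
  Adjusted income: 899000 + 291500 + 232000 = 1422500
  Less exemption 110000 → base 1312500
  1312500 × 18% = 236250

Regular income tax:
  58000 × 15% = 8700
  841000 × 23% = 193430
  → 202130

236250 > 202130, so the supplementary minimum tax is the binding amount.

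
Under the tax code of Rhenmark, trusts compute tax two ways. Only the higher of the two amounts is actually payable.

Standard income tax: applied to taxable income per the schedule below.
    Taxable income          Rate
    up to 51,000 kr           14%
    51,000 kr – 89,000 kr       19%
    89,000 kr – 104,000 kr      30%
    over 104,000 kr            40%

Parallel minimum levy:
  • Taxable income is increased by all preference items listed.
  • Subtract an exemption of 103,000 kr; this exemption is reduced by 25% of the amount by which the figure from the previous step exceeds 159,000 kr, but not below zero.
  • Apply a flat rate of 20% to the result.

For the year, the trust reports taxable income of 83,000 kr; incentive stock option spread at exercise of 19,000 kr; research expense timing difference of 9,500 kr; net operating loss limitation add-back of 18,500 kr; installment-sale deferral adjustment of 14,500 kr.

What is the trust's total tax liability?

Standard income tax:
  51,000 kr × 14% = 7,140 kr
  32,000 kr × 19% = 6,080 kr
  → 13,220 kr

Parallel minimum levy:
  Adjusted income: 83,000 kr + 19,000 kr + 9,500 kr + 18,500 kr + 14,500 kr = 144,500 kr
  Exemption: 144,500 kr ≤ 159,000 kr, so full 103,000 kr applies
  Base: 144,500 kr − 103,000 kr = 41,500 kr
  41,500 kr × 20% = 8,300 kr

13,220 kr > 8,300 kr, so the standard income tax governs.

13,220 kr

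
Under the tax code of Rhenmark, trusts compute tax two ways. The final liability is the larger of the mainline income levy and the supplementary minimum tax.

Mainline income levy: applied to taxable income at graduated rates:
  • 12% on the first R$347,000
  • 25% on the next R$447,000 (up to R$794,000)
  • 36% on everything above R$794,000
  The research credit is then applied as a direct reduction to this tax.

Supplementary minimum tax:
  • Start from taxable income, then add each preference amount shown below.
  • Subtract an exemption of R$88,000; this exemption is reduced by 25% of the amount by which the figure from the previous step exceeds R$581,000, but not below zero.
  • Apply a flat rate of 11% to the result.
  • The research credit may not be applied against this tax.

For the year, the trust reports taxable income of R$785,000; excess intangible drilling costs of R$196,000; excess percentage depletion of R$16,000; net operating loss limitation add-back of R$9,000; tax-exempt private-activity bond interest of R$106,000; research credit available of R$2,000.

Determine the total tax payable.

Mainline income levy:
  R$347,000 × 12% = R$41,640
  R$438,000 × 25% = R$109,500
  → R$151,140
  Less research credit R$2,000 → R$149,140

Supplementary minimum tax:
  Adjusted income: R$785,000 + R$196,000 + R$16,000 + R$9,000 + R$106,000 = R$1,112,000
  Exemption: 25% × (R$1,112,000 − R$581,000) = R$132,750 ≥ R$88,000, so the exemption is fully phased out
  Base: R$1,112,000 − R$0 = R$1,112,000
  R$1,112,000 × 11% = R$122,320

R$149,140 > R$122,320, so the mainline income levy governs.

R$149,140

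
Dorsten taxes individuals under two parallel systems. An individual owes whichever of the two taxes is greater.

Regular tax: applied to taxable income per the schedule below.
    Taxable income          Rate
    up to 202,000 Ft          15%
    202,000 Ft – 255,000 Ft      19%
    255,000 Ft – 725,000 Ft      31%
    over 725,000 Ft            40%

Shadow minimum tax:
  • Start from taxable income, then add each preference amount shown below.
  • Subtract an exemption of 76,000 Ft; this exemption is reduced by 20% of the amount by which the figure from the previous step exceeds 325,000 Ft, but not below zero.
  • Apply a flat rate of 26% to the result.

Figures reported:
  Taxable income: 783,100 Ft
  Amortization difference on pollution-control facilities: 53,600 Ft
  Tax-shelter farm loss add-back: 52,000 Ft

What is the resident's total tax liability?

Shadow minimum tax:
  Adjusted income: 783,100 Ft + 53,600 Ft + 52,000 Ft = 888,700 Ft
  Exemption: 20% × (888,700 Ft − 325,000 Ft) = 112,740 Ft ≥ 76,000 Ft, so the exemption is fully phased out
  Base: 888,700 Ft − 0 Ft = 888,700 Ft
  888,700 Ft × 26% = 231,062 Ft

Regular tax:
  202,000 Ft × 15% = 30,300 Ft
  53,000 Ft × 19% = 10,070 Ft
  470,000 Ft × 31% = 145,700 Ft
  58,100 Ft × 40% = 23,240 Ft
  → 209,310 Ft

231,062 Ft > 209,310 Ft, so the shadow minimum tax is the binding amount.

231,062 Ft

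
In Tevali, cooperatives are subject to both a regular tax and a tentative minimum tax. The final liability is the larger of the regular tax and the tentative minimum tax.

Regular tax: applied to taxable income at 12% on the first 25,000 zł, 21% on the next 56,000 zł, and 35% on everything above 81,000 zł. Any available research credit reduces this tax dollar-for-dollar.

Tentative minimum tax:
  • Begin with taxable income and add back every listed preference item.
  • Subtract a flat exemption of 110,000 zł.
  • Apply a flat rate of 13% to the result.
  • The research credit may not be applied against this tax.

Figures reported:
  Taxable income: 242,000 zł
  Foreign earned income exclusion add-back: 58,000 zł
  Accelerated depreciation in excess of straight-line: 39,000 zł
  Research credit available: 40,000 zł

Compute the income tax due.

Tentative minimum tax:
  Adjusted income: 242,000 zł + 58,000 zł + 39,000 zł = 339,000 zł
  Less exemption 110,000 zł → base 229,000 zł
  229,000 zł × 13% = 29,770 zł

Regular tax:
  25,000 zł × 12% = 3,000 zł
  56,000 zł × 21% = 11,760 zł
  161,000 zł × 35% = 56,350 zł
  → 71,110 zł
  Less research credit 40,000 zł → 31,110 zł

31,110 zł > 29,770 zł, so the regular tax governs.

31,110 zł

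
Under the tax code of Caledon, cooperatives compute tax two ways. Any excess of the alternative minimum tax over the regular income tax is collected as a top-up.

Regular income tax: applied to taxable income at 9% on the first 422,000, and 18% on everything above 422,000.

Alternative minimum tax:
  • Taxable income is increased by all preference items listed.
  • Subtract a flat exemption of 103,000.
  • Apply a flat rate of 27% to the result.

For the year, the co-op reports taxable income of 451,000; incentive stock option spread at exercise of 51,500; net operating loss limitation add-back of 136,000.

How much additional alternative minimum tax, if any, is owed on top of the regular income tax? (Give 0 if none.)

Alternative minimum tax:
  Adjusted income: 451,000 + 51,500 + 136,000 = 638,500
  Less exemption 103,000 → base 535,500
  535,500 × 27% = 144,585

Regular income tax:
  422,000 × 9% = 37,980
  29,000 × 18% = 5,220
  → 43,200

Excess of alternative minimum tax over regular income tax: 144,585 − 43,200 = 101,385.

101,385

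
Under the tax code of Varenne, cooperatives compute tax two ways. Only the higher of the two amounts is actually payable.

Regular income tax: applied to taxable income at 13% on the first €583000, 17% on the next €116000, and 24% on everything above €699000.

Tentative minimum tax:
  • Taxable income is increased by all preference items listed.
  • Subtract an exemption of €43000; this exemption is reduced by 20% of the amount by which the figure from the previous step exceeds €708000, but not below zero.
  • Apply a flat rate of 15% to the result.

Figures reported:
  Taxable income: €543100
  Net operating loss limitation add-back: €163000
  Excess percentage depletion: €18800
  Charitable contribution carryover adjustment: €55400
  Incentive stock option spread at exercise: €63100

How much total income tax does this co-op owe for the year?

€124122

Regular income tax:
  €543100 × 13% = €70603

Tentative minimum tax:
  Adjusted income: €543100 + €163000 + €18800 + €55400 + €63100 = €843400
  Exemption: €43000 − 20% × (€843400 − €708000) = €43000 − €27080 = €15920
  Base: €843400 − €15920 = €827480
  €827480 × 15% = €124122

€124122 > €70603, so the tentative minimum tax is the binding amount.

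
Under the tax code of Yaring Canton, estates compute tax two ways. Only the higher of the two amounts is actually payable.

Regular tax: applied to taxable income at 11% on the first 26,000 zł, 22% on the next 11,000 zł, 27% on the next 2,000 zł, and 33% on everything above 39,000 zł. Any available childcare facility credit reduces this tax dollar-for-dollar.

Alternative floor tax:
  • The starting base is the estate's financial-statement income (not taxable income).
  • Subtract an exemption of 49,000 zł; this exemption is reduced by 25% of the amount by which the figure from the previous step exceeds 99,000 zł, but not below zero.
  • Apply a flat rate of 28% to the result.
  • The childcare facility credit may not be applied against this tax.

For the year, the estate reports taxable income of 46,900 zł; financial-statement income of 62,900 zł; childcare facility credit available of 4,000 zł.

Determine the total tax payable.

4,427 zł

Alternative floor tax:
  Base (financial-statement income): 62,900 zł
  Exemption: 62,900 zł ≤ 99,000 zł, so full 49,000 zł applies
  Base: 62,900 zł − 49,000 zł = 13,900 zł
  13,900 zł × 28% = 3,892 zł

Regular tax:
  26,000 zł × 11% = 2,860 zł
  11,000 zł × 22% = 2,420 zł
  2,000 zł × 27% = 540 zł
  7,900 zł × 33% = 2,607 zł
  → 8,427 zł
  Less childcare facility credit 4,000 zł → 4,427 zł

4,427 zł > 3,892 zł, so the regular tax governs.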